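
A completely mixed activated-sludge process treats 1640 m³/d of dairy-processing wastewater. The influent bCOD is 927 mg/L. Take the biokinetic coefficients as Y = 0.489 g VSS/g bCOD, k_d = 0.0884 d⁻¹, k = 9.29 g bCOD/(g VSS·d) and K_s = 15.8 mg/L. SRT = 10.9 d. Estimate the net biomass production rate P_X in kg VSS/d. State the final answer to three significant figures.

Effluent substrate depends only on kinetics and SRT: S = K_s(1 + k_d θ_c) / [θ_c(Yk − k_d) − 1] = 15.8 × (1 + 0.0884 × 10.9) / [10.9 × (0.489 × 9.29 − 0.0884) − 1] = 31.02 / 47.55 = 0.6524 mg/L.
Observed yield with endogenous decay: Y_obs = Y / (1 + k_d·θ_c) = 0.489 / (1 + 0.0884 × 10.9) = 0.489 / 1.964 = 0.2490 g VSS/g bCOD.
Q·(S₀ − S) = 1640 × (927 − 0.652) × 10⁻³ = 1519 kg/d removed.
P_X = Y_obs · Q(S₀ − S) = 0.2490 × 1519 = 378.3 kg VSS/d.

P_X ≈ 378 kg VSS/d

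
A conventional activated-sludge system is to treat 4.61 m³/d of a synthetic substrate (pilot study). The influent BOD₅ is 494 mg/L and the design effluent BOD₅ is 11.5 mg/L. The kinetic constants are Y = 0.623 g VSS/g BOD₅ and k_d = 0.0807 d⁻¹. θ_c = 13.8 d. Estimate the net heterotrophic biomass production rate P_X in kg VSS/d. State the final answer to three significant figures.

Correct the yield for decay: Y_obs = Y/(1 + k_d θ_c) = 0.623 / (1 + 0.0807 × 13.8) = 0.623 / 2.114 = 0.2947.
Substrate removed = Q·(S₀ − S) = 4.61 m³/d × (494 − 11.5) g/m³ = 2.22×10^3 g/d = 2.224 kg/d.
P_X = Y_obs · Q(S₀ − S) = 0.2947 × 2.224 = 0.6556 kg VSS/d.

P_X ≈ 0.656 kg VSS/d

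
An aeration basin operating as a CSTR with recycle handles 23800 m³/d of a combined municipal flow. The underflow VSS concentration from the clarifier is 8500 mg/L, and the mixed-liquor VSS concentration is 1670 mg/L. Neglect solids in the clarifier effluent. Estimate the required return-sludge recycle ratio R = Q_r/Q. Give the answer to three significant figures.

Solids balance on the clarifier gives (1+R)X = R·X_r, so R = X/(X_r − X) = 1670 / (8500 − 1670) = 0.2445.

R ≈ 0.245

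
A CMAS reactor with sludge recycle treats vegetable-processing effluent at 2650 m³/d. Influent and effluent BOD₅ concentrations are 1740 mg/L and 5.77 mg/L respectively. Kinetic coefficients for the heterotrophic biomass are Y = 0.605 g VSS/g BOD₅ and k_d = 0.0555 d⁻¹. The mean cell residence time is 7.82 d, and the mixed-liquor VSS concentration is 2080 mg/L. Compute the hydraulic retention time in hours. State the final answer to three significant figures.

Rearranging the biomass balance for a CMAS with decay, V = Y·Q·ΔS·θ_c / [X·(1+k_d θ_c)] = 0.605 × 2650 × (1740 − 5.77) × 7.82 / [2080 × (1 + 0.0555 × 7.82)] = 2.17×10^7 / 2983 = 7290 m³.
τ = V/Q = 7290/2650 = 2.751 d, or 66.02 h.

τ ≈ 66.0 h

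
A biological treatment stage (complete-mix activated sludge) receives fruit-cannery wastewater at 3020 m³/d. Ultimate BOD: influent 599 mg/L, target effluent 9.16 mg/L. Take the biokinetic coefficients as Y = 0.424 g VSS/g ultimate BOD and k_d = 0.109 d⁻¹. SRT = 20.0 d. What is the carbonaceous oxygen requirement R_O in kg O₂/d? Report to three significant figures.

R_O ≈ 1440 kg O₂/d

The observed yield is Y_obs = Y/(1 + k_d·θ_c) = 0.424 / (1 + 0.109 × 20.0) = 0.424 / 3.180 = 0.1333 g VSS per g ultimate BOD removed.
Q·(S₀ − S) = 3020 × (599 − 9.16) × 10⁻³ = 1781 kg/d removed.
Net sludge production P_X = 0.1333 × 1781 = 237.5 kg VSS/d.
R_O = Q·ΔS − 1.42 P_X = 1781 − 337.3 = 1444 kg O₂/d.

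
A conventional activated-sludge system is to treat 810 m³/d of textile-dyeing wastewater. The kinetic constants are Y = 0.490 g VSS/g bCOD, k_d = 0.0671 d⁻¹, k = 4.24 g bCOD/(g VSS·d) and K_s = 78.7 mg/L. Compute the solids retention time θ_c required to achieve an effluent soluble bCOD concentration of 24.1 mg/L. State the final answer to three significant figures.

θ_c ≈ 2.38 d

Specific growth rate at S = 24.1 mg/L: μ = YkS/(K_s+S) = 0.490·4.24·24.1/(78.7+24.1) = 0.4871 d⁻¹.
Then 1/θ_c = μ − k_d = 0.4871 − 0.0671 = 0.4200 d⁻¹, giving θ_c = 2.381 d.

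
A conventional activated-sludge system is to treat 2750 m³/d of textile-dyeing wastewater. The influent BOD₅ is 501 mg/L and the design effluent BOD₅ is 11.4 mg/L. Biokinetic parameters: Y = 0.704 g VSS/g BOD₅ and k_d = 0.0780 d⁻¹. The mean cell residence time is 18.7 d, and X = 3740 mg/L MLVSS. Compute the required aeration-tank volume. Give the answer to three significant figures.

Rearranging the biomass balance for a CMAS with decay, V = Y·Q·ΔS·θ_c / [X·(1+k_d θ_c)] = 0.704 × 2750 × (501 − 11.4) × 18.7 / [3740 × (1 + 0.0780 × 18.7)] = 1.77×10^7 / 9195 = 1928 m³.

V ≈ 1930 m³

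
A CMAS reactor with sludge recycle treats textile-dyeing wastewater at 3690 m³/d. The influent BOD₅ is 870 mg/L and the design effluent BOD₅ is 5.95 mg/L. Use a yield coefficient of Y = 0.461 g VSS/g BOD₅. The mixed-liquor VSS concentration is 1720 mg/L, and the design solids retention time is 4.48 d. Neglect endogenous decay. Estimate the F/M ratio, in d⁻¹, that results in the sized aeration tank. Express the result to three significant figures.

F/M ≈ 0.488 d⁻¹

With k_d = 0 the design equation reduces to V = Y Q (S₀−S) θ_c / X = 0.461 × 3690 × (870 − 5.95) × 4.48 / 1720 = 3828 m³.
F/M = Q·S₀ / (V·X) = 3690 × 870 / (3828 × 1720) = 0.4875 g BOD₅·(g VSS·d)⁻¹.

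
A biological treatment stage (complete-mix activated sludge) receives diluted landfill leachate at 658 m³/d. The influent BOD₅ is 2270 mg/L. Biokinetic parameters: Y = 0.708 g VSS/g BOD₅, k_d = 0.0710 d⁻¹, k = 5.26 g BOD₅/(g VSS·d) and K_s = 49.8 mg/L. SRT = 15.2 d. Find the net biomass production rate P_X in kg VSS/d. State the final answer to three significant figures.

P_X ≈ 508 kg VSS/d

For a completely mixed reactor with recycle the Lawrence–McCarty relation gives S = K_s·(1 + k_d·θ_c) / [θ_c·(Y·k − k_d) − 1] = 49.8 × (1 + 0.0710 × 15.2) / [15.2 × (0.708 × 5.26 − 0.0710) − 1] = 103.5 / 54.53 = 1.899 mg/L.
Correct the yield for decay: Y_obs = Y/(1 + k_d θ_c) = 0.708 / (1 + 0.0710 × 15.2) = 0.708 / 2.079 = 0.3405.
Mass of BOD₅ removed per day: Q(S₀ − S) = 658 × 2268 g/m³ = 1492 kg/d.
P_X = Y_obs · Q(S₀ − S) = 0.3405 × 1492 = 508.2 kg VSS/d.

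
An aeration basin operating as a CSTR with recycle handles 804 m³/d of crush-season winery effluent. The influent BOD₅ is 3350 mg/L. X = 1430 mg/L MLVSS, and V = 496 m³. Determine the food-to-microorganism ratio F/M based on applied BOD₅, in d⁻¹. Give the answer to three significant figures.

F/M ≈ 3.80 d⁻¹

F/M = Q·S₀ / (V·X) = 804 × 3350 / (496.0 × 1430) = 3.797 g BOD₅·(g VSS·d)⁻¹.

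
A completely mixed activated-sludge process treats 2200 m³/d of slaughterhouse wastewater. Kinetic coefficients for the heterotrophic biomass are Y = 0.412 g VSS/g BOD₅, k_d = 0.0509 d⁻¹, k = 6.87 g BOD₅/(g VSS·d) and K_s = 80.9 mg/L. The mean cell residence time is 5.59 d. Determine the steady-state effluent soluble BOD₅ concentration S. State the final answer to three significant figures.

S ≈ 7.15 mg/L

From the Monod/SRT balance for a CMAS, S = K_s·(1+k_d θ_c)/[θ_c·(Y k − k_d) − 1] = 80.9 × (1 + 0.0509 × 5.59) / [5.59 × (0.412 × 6.87 − 0.0509) − 1] = 103.9 / 14.54 = 7.148 mg/L.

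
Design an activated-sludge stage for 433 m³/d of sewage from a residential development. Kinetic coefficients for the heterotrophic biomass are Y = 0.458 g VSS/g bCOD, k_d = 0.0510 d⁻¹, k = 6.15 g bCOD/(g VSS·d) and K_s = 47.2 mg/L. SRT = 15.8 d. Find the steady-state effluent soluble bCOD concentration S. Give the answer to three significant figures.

From the Monod/SRT balance for a CMAS, S = K_s·(1+k_d θ_c)/[θ_c·(Y k − k_d) − 1] = 47.2 × (1 + 0.0510 × 15.8) / [15.8 × (0.458 × 6.15 − 0.0510) − 1] = 85.23 / 42.70 = 1.996 mg/L.

S ≈ 2.00 mg/L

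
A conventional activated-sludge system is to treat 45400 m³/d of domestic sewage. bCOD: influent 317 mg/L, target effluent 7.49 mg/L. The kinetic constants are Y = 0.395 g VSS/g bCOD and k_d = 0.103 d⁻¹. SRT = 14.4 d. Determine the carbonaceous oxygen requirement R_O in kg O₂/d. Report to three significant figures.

R_O ≈ 10900 kg O₂/d

The observed yield is Y_obs = Y/(1 + k_d·θ_c) = 0.395 / (1 + 0.103 × 14.4) = 0.395 / 2.483 = 0.1591 g VSS per g bCOD removed.
Q·(S₀ − S) = 45400 × (317 − 7.49) × 10⁻³ = 14052 kg/d removed.
P_X = Y_obs·Q·(S₀ − S) = 0.1591 × 14052 = 2235 kg VSS/d.
Carbonaceous O₂ demand = substrate oxidised − cell-mass equivalent = 14052 − 1.42 × 2235 = 10878 kg O₂/d.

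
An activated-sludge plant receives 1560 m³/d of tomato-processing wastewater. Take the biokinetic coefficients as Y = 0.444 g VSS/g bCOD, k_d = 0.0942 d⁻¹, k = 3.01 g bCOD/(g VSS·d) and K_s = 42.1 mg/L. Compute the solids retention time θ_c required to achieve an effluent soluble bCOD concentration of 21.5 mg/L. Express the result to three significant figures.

Specific growth rate at S = 21.5 mg/L: μ = YkS/(K_s+S) = 0.444·3.01·21.5/(42.1+21.5) = 0.4518 d⁻¹.
θ_c = 1/(μ − k_d) = 1/(0.4518 − 0.0942) = 1/0.3576 = 2.797 d.

θ_c ≈ 2.80 d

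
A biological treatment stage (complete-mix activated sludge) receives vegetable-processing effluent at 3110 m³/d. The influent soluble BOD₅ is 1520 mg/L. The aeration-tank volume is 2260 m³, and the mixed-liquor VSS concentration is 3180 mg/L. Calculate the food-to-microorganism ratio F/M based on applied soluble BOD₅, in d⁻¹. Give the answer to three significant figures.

F/M = Q·S₀ / (V·X) = 3110 × 1520 / (2260 × 3180) = 0.6578 g soluble BOD₅·(g VSS·d)⁻¹.

F/M ≈ 0.658 d⁻¹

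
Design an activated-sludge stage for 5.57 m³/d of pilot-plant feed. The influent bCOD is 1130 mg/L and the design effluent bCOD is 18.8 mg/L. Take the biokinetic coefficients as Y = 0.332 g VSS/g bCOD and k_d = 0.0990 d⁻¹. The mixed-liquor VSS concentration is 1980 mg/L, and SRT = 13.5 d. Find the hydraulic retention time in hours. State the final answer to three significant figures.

Steady-state biomass mass balance: V·X·(1 + k_d·θ_c) = Y·Q·(S₀ − S)·θ_c, so V = 0.332 × 5.57 × (1130 − 18.8) × 13.5 / [1980 × (1 + 0.0990 × 13.5)] = 2.77×10^4 / 4626 = 5.996 m³.
HRT = V/Q = 5.996 m³ / 5.57 m³·d⁻¹ = 1.077 d × 24 = 25.84 h.

τ ≈ 25.8 h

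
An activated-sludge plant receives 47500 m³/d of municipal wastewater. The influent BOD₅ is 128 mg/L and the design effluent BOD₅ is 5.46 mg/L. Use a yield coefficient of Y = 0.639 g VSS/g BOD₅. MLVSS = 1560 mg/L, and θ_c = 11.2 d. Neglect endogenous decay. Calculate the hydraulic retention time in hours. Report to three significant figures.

With k_d = 0 the design equation reduces to V = Y Q (S₀−S) θ_c / X = 0.639 × 47500 × (128 − 5.46) × 11.2 / 1560 = 26703 m³.
HRT = V/Q = 26703 m³ / 47500 m³·d⁻¹ = 0.5622 d × 24 = 13.49 h.

τ ≈ 13.5 h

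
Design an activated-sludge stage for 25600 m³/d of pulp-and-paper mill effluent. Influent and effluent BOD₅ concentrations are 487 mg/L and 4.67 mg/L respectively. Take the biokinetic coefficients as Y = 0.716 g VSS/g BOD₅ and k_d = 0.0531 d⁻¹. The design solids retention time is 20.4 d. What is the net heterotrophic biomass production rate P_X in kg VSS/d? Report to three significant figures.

Correct the yield for decay: Y_obs = Y/(1 + k_d θ_c) = 0.716 / (1 + 0.0531 × 20.4) = 0.716 / 2.083 = 0.3437.
Q·(S₀ − S) = 25600 × (487 − 4.67) × 10⁻³ = 12348 kg/d removed.
So the net sludge growth is P_X = 0.3437 × 12348 = 4244 kg VSS/d.

P_X ≈ 4240 kg VSS/d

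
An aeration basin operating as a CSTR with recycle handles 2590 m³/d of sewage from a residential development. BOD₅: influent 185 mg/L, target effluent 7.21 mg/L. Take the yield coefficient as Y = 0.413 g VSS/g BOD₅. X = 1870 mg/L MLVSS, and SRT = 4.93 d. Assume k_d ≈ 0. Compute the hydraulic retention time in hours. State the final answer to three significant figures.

Biomass mass balance (decay neglected): V·X = Y·Q·(S₀ − S)·θ_c, so V = 0.413 × 2590 × (185 − 7.21) × 4.93 / 1870 = 501.4 m³.
HRT = V/Q = 501.4 m³ / 2590 m³·d⁻¹ = 0.1936 d × 24 = 4.646 h.

τ ≈ 4.65 h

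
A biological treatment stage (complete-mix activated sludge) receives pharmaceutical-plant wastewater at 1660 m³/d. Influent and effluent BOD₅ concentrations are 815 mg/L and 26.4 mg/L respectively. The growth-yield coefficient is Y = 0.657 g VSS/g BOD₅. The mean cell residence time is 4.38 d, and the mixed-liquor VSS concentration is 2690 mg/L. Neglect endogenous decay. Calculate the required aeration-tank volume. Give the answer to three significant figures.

V ≈ 1400 m³

With k_d = 0 the design equation reduces to V = Y Q (S₀−S) θ_c / X = 0.657 × 1660 × (815 − 26.4) × 4.38 / 2690 = 1400 m³.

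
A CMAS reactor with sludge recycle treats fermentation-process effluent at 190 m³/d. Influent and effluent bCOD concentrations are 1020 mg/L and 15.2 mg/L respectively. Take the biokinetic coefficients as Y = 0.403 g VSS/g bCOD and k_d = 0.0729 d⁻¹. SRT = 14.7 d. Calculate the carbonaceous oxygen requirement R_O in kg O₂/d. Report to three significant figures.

Correct the yield for decay: Y_obs = Y/(1 + k_d θ_c) = 0.403 / (1 + 0.0729 × 14.7) = 0.403 / 2.072 = 0.1945.
ΔS = 1020 − 15.2 = 1005 mg/L, so the substrate removal rate is 190 × 1005/1000 = 190.9 kg bCOD/d.
Biomass synthesised: P_X = Y_obs × 190.9 = 37.14 kg VSS/d.
R_O = Q·(S₀ − S) − 1.42·P_X = 190.9 − 1.42 × 37.14 = 138.2 kg O₂/d.

R_O ≈ 138 kg O₂/d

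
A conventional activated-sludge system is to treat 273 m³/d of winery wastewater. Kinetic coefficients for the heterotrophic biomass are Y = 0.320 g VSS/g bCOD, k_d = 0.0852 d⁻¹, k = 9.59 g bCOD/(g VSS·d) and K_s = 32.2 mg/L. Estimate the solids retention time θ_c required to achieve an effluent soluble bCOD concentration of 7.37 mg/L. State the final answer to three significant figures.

Specific growth rate at S = 7.37 mg/L: μ = YkS/(K_s+S) = 0.320·9.59·7.37/(32.2+7.37) = 0.5716 d⁻¹.
1/θ_c = 0.5716 − 0.0852 = 0.4864 d⁻¹, so θ_c = 2.056 d.

θ_c ≈ 2.06 d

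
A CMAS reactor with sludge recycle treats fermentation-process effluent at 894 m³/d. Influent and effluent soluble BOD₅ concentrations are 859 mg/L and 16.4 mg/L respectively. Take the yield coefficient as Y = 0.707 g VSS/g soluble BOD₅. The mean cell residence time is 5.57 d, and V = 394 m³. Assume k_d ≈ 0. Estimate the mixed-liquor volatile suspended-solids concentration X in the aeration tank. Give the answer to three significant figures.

X ≈ 7530 mg/L

Without decay, X = Y Q (S₀−S) θ_c / V = 0.707 × 894 × (859 − 16.4) × 5.57 / 394 = 7529 mg/L.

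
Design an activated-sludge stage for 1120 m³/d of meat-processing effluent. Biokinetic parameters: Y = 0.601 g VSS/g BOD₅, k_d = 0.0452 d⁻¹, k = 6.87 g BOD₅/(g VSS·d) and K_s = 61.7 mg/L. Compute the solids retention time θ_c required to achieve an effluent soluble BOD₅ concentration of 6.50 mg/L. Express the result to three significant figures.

From 1/θ_c = Y·k·S/(K_s + S) − k_d: Y·k·S/(K_s+S) = 0.601 × 6.87 × 6.50 / (61.7 + 6.50) = 0.3935 d⁻¹.
θ_c = 1/(μ − k_d) = 1/(0.3935 − 0.0452) = 1/0.3483 = 2.871 d.

θ_c ≈ 2.87 d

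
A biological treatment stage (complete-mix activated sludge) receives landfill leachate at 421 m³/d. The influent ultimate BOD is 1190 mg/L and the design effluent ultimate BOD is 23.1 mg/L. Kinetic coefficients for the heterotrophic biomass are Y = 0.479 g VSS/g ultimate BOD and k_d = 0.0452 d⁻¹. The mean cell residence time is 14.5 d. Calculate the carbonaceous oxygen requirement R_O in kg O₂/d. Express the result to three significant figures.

R_O ≈ 289 kg O₂/d

The observed yield is Y_obs = Y/(1 + k_d·θ_c) = 0.479 / (1 + 0.0452 × 14.5) = 0.479 / 1.655 = 0.2894 g VSS per g ultimate BOD removed.
ΔS = 1190 − 23.1 = 1167 mg/L, so the substrate removal rate is 421 × 1167/1000 = 491.3 kg ultimate BOD/d.
P_X = Y_obs·Q·(S₀ − S) = 0.2894 × 491.3 = 142.2 kg VSS/d.
R_O = Q·(S₀ − S) − 1.42·P_X = 491.3 − 1.42 × 142.2 = 289.4 kg O₂/d.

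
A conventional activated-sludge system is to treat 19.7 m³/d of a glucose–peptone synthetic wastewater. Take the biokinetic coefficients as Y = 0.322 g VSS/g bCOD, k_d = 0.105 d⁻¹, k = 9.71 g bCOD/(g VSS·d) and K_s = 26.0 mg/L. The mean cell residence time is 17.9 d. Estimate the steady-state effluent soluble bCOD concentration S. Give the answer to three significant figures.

S ≈ 1.41 mg/L

Effluent substrate depends only on kinetics and SRT: S = K_s(1 + k_d θ_c) / [θ_c(Yk − k_d) − 1] = 26.0 × (1 + 0.105 × 17.9) / [17.9 × (0.322 × 9.71 − 0.105) − 1] = 74.87 / 53.09 = 1.410 mg/L.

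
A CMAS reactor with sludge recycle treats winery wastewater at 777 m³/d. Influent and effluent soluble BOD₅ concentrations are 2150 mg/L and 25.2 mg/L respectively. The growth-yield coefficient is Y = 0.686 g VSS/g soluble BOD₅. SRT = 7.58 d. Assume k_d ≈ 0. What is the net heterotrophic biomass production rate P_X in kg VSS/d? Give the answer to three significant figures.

Since k_d ≈ 0, Y_obs = Y = 0.686 g VSS/g soluble BOD₅.
ΔS = 2150 − 25.2 = 2125 mg/L, so the substrate removal rate is 777 × 2125/1000 = 1651 kg soluble BOD₅/d.
Biomass produced: P_X = Y_obs·Q·ΔS = 0.6860 × 1651 ≈ 1133 kg VSS/d.

P_X ≈ 1130 kg VSS/d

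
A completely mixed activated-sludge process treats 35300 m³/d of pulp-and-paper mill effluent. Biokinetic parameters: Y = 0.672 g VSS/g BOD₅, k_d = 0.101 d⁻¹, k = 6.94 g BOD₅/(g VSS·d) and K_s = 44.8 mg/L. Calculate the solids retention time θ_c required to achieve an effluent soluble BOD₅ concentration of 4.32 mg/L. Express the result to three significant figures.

From 1/θ_c = Y·k·S/(K_s + S) − k_d: Y·k·S/(K_s+S) = 0.672 × 6.94 × 4.32 / (44.8 + 4.32) = 0.4102 d⁻¹.
θ_c = 1/(μ − k_d) = 1/(0.4102 − 0.101) = 1/0.3092 = 3.235 d.

θ_c ≈ 3.23 d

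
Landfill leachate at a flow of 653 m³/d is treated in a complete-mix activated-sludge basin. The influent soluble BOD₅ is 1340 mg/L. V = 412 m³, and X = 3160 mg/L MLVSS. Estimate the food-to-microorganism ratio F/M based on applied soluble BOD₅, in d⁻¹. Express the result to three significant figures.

Food-to-microorganism ratio F/M = Q S₀ / (V X) = 653 × 1340 / (412.0 × 3160) = 0.6721 d⁻¹.

F/M ≈ 0.672 d⁻¹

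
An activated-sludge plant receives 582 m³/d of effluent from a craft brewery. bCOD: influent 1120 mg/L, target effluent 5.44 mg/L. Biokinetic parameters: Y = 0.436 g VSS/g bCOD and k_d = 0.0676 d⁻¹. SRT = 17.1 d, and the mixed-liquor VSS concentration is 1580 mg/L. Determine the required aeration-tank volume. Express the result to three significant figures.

Steady-state biomass mass balance: V·X·(1 + k_d·θ_c) = Y·Q·(S₀ − S)·θ_c, so V = 0.436 × 582 × (1120 − 5.44) × 17.1 / [1580 × (1 + 0.0676 × 17.1)] = 4.84×10^6 / 3406 = 1420 m³.

V ≈ 1420 m³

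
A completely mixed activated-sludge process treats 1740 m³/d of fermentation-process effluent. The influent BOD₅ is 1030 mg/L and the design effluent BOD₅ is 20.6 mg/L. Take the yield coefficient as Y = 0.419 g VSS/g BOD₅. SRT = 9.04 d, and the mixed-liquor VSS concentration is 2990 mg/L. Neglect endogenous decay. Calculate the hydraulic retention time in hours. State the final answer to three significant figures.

Biomass mass balance (decay neglected): V·X = Y·Q·(S₀ − S)·θ_c, so V = 0.419 × 1740 × (1030 − 20.6) × 9.04 / 2990 = 2225 m³.
HRT = V/Q = 2225 m³ / 1740 m³·d⁻¹ = 1.279 d × 24 = 30.69 h.

τ ≈ 30.7 h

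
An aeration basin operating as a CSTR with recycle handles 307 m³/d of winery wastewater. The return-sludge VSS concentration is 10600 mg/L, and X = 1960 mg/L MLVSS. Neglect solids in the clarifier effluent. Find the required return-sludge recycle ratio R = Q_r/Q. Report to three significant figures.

Solids balance on the clarifier gives (1+R)X = R·X_r, so R = X/(X_r − X) = 1960 / (10600 − 1960) = 0.2269.

R ≈ 0.227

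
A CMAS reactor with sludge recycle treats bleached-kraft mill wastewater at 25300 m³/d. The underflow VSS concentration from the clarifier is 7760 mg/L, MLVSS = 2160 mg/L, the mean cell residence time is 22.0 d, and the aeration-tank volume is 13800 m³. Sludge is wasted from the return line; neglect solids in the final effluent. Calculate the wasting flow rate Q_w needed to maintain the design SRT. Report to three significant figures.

Q_w ≈ 175 m³/d

Q_w = (V·X)/(θ_c X_r) = 13800 × 2160 / (22.0 × 7760) = 174.6 m³/d.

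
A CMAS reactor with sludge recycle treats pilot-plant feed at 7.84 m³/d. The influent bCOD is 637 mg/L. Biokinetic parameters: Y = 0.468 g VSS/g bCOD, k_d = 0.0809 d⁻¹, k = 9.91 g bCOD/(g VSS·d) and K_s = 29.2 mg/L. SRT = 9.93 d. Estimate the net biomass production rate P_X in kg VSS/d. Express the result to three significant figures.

Effluent substrate depends only on kinetics and SRT: S = K_s(1 + k_d θ_c) / [θ_c(Yk − k_d) − 1] = 29.2 × (1 + 0.0809 × 9.93) / [9.93 × (0.468 × 9.91 − 0.0809) − 1] = 52.66 / 44.25 = 1.190 mg/L.
Correct the yield for decay: Y_obs = Y/(1 + k_d θ_c) = 0.468 / (1 + 0.0809 × 9.93) = 0.468 / 1.803 = 0.2595.
Q·(S₀ − S) = 7.84 × (637 − 1.19) × 10⁻³ = 4.985 kg/d removed.
Net biomass production P_X = Y_obs × Q·(S₀ − S) = 0.2595 × 4.985 = 1.294 kg VSS/d.

P_X ≈ 1.29 kg VSS/d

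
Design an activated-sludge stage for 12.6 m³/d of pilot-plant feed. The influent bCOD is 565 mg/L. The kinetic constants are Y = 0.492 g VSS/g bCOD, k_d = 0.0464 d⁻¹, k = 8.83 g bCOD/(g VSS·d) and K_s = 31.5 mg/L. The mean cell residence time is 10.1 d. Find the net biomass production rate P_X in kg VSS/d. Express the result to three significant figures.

P_X ≈ 2.38 kg VSS/d

From the Monod/SRT balance for a CMAS, S = K_s·(1+k_d θ_c)/[θ_c·(Y k − k_d) − 1] = 31.5 × (1 + 0.0464 × 10.1) / [10.1 × (0.492 × 8.83 − 0.0464) − 1] = 46.26 / 42.41 = 1.091 mg/L.
Y_obs = Y / (1 + k_d θ_c) = 0.492 / (1 + 0.0464 × 10.1) = 0.492 / 1.469 = 0.3350.
ΔS = 565 − 1.09 = 563.9 mg/L, so the substrate removal rate is 12.6 × 563.9/1000 = 7.105 kg bCOD/d.
P_X = Y_obs · Q(S₀ − S) = 0.3350 × 7.105 = 2.380 kg VSS/d.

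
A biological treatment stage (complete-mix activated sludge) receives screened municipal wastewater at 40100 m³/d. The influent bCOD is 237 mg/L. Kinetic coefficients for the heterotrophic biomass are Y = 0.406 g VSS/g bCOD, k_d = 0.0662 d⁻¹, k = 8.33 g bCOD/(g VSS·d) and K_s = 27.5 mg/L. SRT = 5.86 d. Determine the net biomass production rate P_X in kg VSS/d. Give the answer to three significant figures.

Effluent substrate depends only on kinetics and SRT: S = K_s(1 + k_d θ_c) / [θ_c(Yk − k_d) − 1] = 27.5 × (1 + 0.0662 × 5.86) / [5.86 × (0.406 × 8.33 − 0.0662) − 1] = 38.17 / 18.43 = 2.071 mg/L.
Correct the yield for decay: Y_obs = Y/(1 + k_d θ_c) = 0.406 / (1 + 0.0662 × 5.86) = 0.406 / 1.388 = 0.2925.
Q·(S₀ − S) = 40100 × (237 − 2.07) × 10⁻³ = 9421 kg/d removed.
So the net sludge growth is P_X = 0.2925 × 9421 = 2756 kg VSS/d.

P_X ≈ 2760 kg VSS/d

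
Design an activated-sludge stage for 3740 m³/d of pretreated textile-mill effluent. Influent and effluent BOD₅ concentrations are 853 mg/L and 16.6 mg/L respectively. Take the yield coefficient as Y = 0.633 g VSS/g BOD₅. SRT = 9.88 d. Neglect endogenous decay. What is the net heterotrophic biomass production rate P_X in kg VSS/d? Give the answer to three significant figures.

With endogenous decay neglected, the observed yield equals the true yield: Y_obs = Y = 0.633 g VSS/g BOD₅.
Substrate removed = Q·(S₀ − S) = 3740 m³/d × (853 − 16.6) g/m³ = 3.13×10^6 g/d = 3128 kg/d.
P_X = Y_obs · Q(S₀ − S) = 0.6330 × 3128 = 1980 kg VSS/d.

P_X ≈ 1980 kg VSS/d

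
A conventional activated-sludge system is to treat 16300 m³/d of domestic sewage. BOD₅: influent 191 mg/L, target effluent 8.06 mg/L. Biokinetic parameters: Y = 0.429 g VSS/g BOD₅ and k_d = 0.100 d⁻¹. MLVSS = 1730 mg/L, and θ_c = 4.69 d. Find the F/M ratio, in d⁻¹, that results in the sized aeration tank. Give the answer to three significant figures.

F/M ≈ 0.762 d⁻¹

Rearranging the biomass balance for a CMAS with decay, V = Y·Q·ΔS·θ_c / [X·(1+k_d θ_c)] = 0.429 × 16300 × (191 − 8.06) × 4.69 / [1730 × (1 + 0.100 × 4.69)] = 6×10^6 / 2541 = 2361 m³.
Food-to-microorganism ratio F/M = Q S₀ / (V X) = 16300 × 191 / (2361 × 1730) = 0.7623 d⁻¹.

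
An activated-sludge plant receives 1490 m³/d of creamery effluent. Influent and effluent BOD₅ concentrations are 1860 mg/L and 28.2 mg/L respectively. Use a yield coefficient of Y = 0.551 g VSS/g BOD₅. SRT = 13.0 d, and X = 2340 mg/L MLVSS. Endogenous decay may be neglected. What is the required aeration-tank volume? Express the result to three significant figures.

V ≈ 8350 m³

With k_d = 0 the design equation reduces to V = Y Q (S₀−S) θ_c / X = 0.551 × 1490 × (1860 − 28.2) × 13.0 / 2340 = 8355 m³.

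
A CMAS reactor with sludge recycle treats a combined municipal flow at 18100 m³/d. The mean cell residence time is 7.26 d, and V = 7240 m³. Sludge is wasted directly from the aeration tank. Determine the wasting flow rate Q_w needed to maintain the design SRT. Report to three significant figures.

With mixed-liquor wasting, θ_c = V/Q_w, so Q_w = V/θ_c = 7240/7.26 = 997.2 m³/d.

Q_w ≈ 997 m³/d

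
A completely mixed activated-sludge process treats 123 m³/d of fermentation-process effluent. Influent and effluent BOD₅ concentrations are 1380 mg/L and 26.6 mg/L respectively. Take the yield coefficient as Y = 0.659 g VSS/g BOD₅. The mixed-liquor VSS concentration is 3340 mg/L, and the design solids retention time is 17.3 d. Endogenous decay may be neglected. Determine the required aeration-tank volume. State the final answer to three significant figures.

Biomass mass balance (decay neglected): V·X = Y·Q·(S₀ − S)·θ_c, so V = 0.659 × 123 × (1380 − 26.6) × 17.3 / 3340 = 568.2 m³.

V ≈ 568 m³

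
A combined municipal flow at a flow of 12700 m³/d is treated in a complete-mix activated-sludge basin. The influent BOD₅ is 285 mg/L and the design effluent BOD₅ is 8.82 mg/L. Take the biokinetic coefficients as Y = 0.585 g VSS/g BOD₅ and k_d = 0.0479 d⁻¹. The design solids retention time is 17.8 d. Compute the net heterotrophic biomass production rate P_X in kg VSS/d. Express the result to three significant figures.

The observed yield is Y_obs = Y/(1 + k_d·θ_c) = 0.585 / (1 + 0.0479 × 17.8) = 0.585 / 1.853 = 0.3158 g VSS per g BOD₅ removed.
ΔS = 285 − 8.82 = 276.2 mg/L, so the substrate removal rate is 12700 × 276.2/1000 = 3507 kg BOD₅/d.
So the net sludge growth is P_X = 0.3158 × 3507 = 1108 kg VSS/d.

P_X ≈ 1110 kg VSS/d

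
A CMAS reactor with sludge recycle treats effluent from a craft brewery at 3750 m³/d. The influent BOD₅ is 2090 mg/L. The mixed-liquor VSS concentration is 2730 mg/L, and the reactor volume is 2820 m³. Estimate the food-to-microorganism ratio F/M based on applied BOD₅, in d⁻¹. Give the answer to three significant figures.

F/M ≈ 1.02 d⁻¹

F/M = Q·S₀ / (V·X) = 3750 × 2090 / (2820 × 2730) = 1.018 g BOD₅·(g VSS·d)⁻¹.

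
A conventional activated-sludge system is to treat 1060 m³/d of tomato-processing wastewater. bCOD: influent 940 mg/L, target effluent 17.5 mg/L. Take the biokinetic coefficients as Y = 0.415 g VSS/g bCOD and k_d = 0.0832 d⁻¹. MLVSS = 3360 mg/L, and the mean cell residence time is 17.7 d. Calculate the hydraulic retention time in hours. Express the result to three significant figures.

Steady-state biomass mass balance: V·X·(1 + k_d·θ_c) = Y·Q·(S₀ − S)·θ_c, so V = 0.415 × 1060 × (940 − 17.5) × 17.7 / [3360 × (1 + 0.0832 × 17.7)] = 7.18×10^6 / 8308 = 864.6 m³.
τ = V/Q = 864.6/1060 = 0.8156 d, or 19.57 h.

τ ≈ 19.6 h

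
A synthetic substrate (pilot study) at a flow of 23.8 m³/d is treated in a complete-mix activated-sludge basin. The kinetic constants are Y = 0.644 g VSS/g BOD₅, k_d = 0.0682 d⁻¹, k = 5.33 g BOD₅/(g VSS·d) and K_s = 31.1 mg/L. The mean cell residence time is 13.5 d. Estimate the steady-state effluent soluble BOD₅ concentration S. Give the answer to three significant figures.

S ≈ 1.34 mg/L

Effluent substrate depends only on kinetics and SRT: S = K_s(1 + k_d θ_c) / [θ_c(Yk − k_d) − 1] = 31.1 × (1 + 0.0682 × 13.5) / [13.5 × (0.644 × 5.33 − 0.0682) − 1] = 59.73 / 44.42 = 1.345 mg/L.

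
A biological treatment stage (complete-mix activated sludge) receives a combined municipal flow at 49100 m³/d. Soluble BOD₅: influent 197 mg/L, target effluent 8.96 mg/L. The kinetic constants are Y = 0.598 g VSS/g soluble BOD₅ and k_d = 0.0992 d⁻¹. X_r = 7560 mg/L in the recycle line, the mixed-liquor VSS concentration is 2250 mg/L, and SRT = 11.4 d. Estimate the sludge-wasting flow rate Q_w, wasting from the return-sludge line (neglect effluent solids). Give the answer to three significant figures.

Rearranging the biomass balance for a CMAS with decay, V = Y·Q·ΔS·θ_c / [X·(1+k_d θ_c)] = 0.598 × 49100 × (197 − 8.96) × 11.4 / [2250 × (1 + 0.0992 × 11.4)] = 6.29×10^7 / 4794 = 13128 m³.
θ_c = V·X/(Q_w·X_r) when wasting from the recycle, so Q_w = V·X/(θ_c·X_r) = 13128 × 2250 / (11.4 × 7560) = 342.7 m³/d.

Q_w ≈ 343 m³/d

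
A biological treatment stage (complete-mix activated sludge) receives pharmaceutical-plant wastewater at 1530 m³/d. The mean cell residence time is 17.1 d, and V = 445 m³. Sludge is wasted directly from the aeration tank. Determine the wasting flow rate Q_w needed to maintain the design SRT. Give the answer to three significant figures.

Wasting from the aeration tank: Q_w = V / θ_c = 445.0 / 17.1 = 26.02 m³/d.

Q_w ≈ 26.0 m³/d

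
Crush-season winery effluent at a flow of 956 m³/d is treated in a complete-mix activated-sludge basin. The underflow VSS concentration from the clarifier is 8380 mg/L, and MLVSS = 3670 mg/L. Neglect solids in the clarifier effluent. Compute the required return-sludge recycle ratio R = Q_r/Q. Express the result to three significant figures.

Solids balance on the clarifier gives (1+R)X = R·X_r, so R = X/(X_r − X) = 3670 / (8380 − 3670) = 0.7792.

R ≈ 0.779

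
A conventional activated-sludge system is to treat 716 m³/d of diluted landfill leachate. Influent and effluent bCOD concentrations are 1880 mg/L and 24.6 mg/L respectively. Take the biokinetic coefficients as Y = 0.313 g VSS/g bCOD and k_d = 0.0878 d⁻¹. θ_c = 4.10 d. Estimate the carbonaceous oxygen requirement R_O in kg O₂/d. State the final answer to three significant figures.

The observed yield is Y_obs = Y/(1 + k_d·θ_c) = 0.313 / (1 + 0.0878 × 4.10) = 0.313 / 1.360 = 0.2302 g VSS per g bCOD removed.
Mass of bCOD removed per day: Q(S₀ − S) = 716 × 1855 g/m³ = 1328 kg/d.
P_X = Y_obs·Q·(S₀ − S) = 0.2302 × 1328 = 305.7 kg VSS/d.
R_O = Q·(S₀ − S) − 1.42·P_X = 1328 − 1.42 × 305.7 = 894.3 kg O₂/d.

R_O ≈ 894 kg O₂/d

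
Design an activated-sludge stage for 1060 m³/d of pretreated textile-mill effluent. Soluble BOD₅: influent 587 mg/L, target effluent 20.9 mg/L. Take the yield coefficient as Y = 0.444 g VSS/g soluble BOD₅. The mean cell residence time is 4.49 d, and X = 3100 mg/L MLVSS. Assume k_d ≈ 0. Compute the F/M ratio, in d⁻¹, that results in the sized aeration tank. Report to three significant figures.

V·X = Y·Q·ΔS·θ_c gives V = 0.444 × 1060 × (587 − 20.9) × 4.49 / 3100 = 385.9 m³.
F/M = Q·S₀ / (V·X) = 1060 × 587 / (385.9 × 3100) = 0.5201 g soluble BOD₅·(g VSS·d)⁻¹.

F/M ≈ 0.520 d⁻¹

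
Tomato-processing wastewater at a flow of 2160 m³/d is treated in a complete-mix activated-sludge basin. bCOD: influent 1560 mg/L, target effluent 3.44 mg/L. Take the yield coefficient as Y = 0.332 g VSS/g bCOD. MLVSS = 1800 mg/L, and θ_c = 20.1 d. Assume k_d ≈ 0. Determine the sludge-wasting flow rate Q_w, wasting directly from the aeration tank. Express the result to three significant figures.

V·X = Y·Q·ΔS·θ_c gives V = 0.332 × 2160 × (1560 − 3.44) × 20.1 / 1800 = 12465 m³.
Wasting from the aeration tank: Q_w = V / θ_c = 12465 / 20.1 = 620.1 m³/d.

Q_w ≈ 620 m³/d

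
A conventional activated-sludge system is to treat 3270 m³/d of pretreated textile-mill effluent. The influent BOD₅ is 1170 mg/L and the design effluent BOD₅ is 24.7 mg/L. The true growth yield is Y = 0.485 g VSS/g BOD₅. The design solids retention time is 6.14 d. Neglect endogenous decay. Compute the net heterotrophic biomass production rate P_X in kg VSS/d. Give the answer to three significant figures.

P_X ≈ 1820 kg VSS/d

With endogenous decay neglected, the observed yield equals the true yield: Y_obs = Y = 0.485 g VSS/g BOD₅.
Q·(S₀ − S) = 3270 × (1170 − 24.7) × 10⁻³ = 3745 kg/d removed.
So the net sludge growth is P_X = 0.4850 × 3745 = 1816 kg VSS/d.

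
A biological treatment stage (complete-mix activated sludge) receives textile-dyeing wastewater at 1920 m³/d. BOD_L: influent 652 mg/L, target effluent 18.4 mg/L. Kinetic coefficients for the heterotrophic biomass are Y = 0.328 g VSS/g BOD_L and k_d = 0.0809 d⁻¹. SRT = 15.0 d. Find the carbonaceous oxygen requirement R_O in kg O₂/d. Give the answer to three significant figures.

The observed yield is Y_obs = Y/(1 + k_d·θ_c) = 0.328 / (1 + 0.0809 × 15.0) = 0.328 / 2.213 = 0.1482 g VSS per g BOD_L removed.
Substrate removed = Q·(S₀ − S) = 1920 m³/d × (652 − 18.4) g/m³ = 1.22×10^6 g/d = 1217 kg/d.
Net sludge production P_X = 0.1482 × 1217 = 180.3 kg VSS/d.
R_O = Q·ΔS − 1.42 P_X = 1217 − 256.0 = 960.5 kg O₂/d.

R_O ≈ 961 kg O₂/d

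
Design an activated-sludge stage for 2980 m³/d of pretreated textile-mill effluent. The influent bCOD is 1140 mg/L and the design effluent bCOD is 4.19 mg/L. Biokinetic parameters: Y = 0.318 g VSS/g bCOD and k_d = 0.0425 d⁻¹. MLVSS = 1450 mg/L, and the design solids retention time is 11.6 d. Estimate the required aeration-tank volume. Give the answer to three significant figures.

From the SRT design equation V = Y Q (S₀−S) θ_c / [X (1 + k_d θ_c)] = 0.318 × 2980 × (1140 − 4.19) × 11.6 / [1450 × (1 + 0.0425 × 11.6)] = 1.25×10^7 / 2165 = 5767 m³.

V ≈ 5770 m³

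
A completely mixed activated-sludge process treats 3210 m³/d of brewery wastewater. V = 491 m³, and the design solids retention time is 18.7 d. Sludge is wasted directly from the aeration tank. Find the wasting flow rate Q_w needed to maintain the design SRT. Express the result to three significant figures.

For wasting at MLVSS concentration, Q_w = V/θ_c = 491.0/18.7 = 26.26 m³/d.

Q_w ≈ 26.3 m³/d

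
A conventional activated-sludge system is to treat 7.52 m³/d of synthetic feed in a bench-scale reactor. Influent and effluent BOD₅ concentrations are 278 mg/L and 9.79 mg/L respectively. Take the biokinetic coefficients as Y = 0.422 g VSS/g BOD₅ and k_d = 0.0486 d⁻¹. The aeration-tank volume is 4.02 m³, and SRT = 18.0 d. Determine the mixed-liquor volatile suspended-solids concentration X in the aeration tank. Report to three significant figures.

X ≈ 2030 mg/L

X = Y·Q·ΔS·θ_c / [V·(1 + k_d θ_c)] = 0.422 × 7.52 × (278 − 9.79) × 18.0 / [4.02 × (1 + 0.0486 × 18.0)] = 2033 mg/L.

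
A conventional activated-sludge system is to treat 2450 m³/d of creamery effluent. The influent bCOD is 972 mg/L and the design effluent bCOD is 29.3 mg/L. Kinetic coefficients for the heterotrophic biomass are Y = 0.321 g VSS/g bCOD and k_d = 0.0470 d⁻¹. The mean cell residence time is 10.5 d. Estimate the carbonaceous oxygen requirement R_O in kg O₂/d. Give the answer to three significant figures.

The observed yield is Y_obs = Y/(1 + k_d·θ_c) = 0.321 / (1 + 0.0470 × 10.5) = 0.321 / 1.494 = 0.2149 g VSS per g bCOD removed.
ΔS = 972 − 29.3 = 942.7 mg/L, so the substrate removal rate is 2450 × 942.7/1000 = 2310 kg bCOD/d.
Biomass synthesised: P_X = Y_obs × 2310 = 496.4 kg VSS/d.
R_O = Q·(S₀ − S) − 1.42·P_X = 2310 − 1.42 × 496.4 = 1605 kg O₂/d.

R_O ≈ 1600 kg O₂/d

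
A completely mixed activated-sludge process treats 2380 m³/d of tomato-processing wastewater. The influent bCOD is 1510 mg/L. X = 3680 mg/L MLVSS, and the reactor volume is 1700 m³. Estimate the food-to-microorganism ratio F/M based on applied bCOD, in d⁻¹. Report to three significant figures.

Food-to-microorganism ratio F/M = Q S₀ / (V X) = 2380 × 1510 / (1700 × 3680) = 0.5745 d⁻¹.

F/M ≈ 0.574 d⁻¹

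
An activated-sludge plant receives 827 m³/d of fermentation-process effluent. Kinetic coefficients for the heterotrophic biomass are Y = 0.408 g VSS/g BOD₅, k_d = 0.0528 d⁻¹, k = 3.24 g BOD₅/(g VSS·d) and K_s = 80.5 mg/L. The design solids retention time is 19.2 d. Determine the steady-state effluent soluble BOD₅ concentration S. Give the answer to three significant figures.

Effluent substrate depends only on kinetics and SRT: S = K_s(1 + k_d θ_c) / [θ_c(Yk − k_d) − 1] = 80.5 × (1 + 0.0528 × 19.2) / [19.2 × (0.408 × 3.24 − 0.0528) − 1] = 162.1 / 23.37 = 6.937 mg/L.

S ≈ 6.94 mg/L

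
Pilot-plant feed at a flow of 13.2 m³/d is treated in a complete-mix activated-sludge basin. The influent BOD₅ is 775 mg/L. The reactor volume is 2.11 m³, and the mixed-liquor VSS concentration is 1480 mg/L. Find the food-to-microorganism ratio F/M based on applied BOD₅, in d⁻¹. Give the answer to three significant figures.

F/M ≈ 3.28 d⁻¹

Food-to-microorganism ratio F/M = Q S₀ / (V X) = 13.2 × 775 / (2.110 × 1480) = 3.276 d⁻¹.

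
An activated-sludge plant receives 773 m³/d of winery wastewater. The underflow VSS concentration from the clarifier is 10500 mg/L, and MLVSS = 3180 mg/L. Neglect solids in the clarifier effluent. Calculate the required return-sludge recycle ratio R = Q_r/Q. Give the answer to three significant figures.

Solids balance on the clarifier gives (1+R)X = R·X_r, so R = X/(X_r − X) = 3180 / (10500 − 3180) = 0.4344.

R ≈ 0.434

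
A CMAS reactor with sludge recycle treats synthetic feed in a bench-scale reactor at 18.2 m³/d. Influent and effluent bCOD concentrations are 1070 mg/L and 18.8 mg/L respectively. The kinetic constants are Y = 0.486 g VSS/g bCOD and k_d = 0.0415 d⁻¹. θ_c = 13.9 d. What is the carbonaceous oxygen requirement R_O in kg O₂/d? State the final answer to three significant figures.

Y_obs = Y / (1 + k_d θ_c) = 0.486 / (1 + 0.0415 × 13.9) = 0.486 / 1.577 = 0.3082.
Mass of bCOD removed per day: Q(S₀ − S) = 18.2 × 1051 g/m³ = 19.13 kg/d.
Net sludge production P_X = 0.3082 × 19.13 = 5.897 kg VSS/d.
R_O = Q·(S₀ − S) − 1.42·P_X = 19.13 − 1.42 × 5.897 = 10.76 kg O₂/d.

R_O ≈ 10.8 kg O₂/d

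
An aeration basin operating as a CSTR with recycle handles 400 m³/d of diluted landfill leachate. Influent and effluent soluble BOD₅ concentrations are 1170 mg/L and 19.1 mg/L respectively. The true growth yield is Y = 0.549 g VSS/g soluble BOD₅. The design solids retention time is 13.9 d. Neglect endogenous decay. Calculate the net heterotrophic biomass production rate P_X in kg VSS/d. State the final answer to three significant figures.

P_X ≈ 253 kg VSS/d

With endogenous decay neglected, the observed yield equals the true yield: Y_obs = Y = 0.549 g VSS/g soluble BOD₅.
Q·(S₀ − S) = 400 × (1170 − 19.1) × 10⁻³ = 460.4 kg/d removed.
P_X = Y_obs · Q(S₀ − S) = 0.5490 × 460.4 = 252.7 kg VSS/d.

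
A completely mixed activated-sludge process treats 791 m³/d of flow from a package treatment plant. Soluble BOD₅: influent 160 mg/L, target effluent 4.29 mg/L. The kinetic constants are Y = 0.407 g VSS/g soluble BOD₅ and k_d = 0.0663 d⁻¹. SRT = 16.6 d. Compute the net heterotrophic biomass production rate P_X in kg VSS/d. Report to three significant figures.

P_X ≈ 23.9 kg VSS/d

Correct the yield for decay: Y_obs = Y/(1 + k_d θ_c) = 0.407 / (1 + 0.0663 × 16.6) = 0.407 / 2.101 = 0.1938.
Q·(S₀ − S) = 791 × (160 − 4.29) × 10⁻³ = 123.2 kg/d removed.
So the net sludge growth is P_X = 0.1938 × 123.2 = 23.86 kg VSS/d.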